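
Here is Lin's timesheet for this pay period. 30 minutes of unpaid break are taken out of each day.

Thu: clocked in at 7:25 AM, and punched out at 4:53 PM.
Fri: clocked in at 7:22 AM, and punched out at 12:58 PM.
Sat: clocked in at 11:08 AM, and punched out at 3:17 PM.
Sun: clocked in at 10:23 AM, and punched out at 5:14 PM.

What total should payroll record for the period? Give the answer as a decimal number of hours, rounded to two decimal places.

Thu: 7:25 AM–4:53 PM = 9 h 28 min; less 30 min break → 8 h 58 min
Fri: 7:22 AM–12:58 PM = 5 h 36 min; less 30 min break → 5 h 6 min
Sat: 11:08 AM–3:17 PM = 4 h 9 min; less 30 min break → 3 h 39 min
Sun: 10:23 AM–5:14 PM = 6 h 51 min; less 30 min break → 6 h 21 min
Total: 8 h 58 min + 5 h 6 min + 3 h 39 min + 6 h 21 min = 24 h 4 min.

24.07 hours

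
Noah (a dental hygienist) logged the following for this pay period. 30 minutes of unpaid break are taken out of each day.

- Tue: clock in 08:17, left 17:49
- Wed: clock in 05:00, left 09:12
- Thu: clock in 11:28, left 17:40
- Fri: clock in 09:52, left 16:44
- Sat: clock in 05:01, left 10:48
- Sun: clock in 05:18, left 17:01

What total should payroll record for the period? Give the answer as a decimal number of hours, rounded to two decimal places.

Tue: 08:17–17:49 = 9 h 32 min; less 30 min break → 9 h 2 min
Wed: 05:00–09:12 = 4 h 12 min; less 30 min break → 3 h 42 min
Thu: 11:28–17:40 = 6 h 12 min; less 30 min break → 5 h 42 min
Fri: 09:52–16:44 = 6 h 52 min; less 30 min break → 6 h 22 min
Sat: 05:01–10:48 = 5 h 47 min; less 30 min break → 5 h 17 min
Sun: 05:18–17:01 = 11 h 43 min; less 30 min break → 11 h 13 min
Total: 9 h 2 min + 3 h 42 min + 5 h 42 min + 6 h 22 min + 5 h 17 min + 11 h 13 min = 41 h 18 min.

41.30 hours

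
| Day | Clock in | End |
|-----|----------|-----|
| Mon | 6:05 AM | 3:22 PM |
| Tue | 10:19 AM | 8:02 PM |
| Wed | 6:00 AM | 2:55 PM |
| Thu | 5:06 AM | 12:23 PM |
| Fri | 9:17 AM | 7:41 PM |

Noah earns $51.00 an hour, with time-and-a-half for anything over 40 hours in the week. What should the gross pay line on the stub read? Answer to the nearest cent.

Mon: 6:05 AM–3:22 PM = 9 h 17 min
Tue: 10:19 AM–8:02 PM = 9 h 43 min
Wed: 6:00 AM–2:55 PM = 8 h 55 min
Thu: 5:06 AM–12:23 PM = 7 h 17 min
Fri: 9:17 AM–7:41 PM = 10 h 24 min
Total worked: 45 h 36 min = 2736 min.
Regular 40 h 0 min = 2400 min at $51.00/h; overtime 5 h 36 min = 336 min at $76.50/h.
Pay = (2400 × $51.00 + 336 × $76.50) ÷ 60 = $2468.40.

$2468.40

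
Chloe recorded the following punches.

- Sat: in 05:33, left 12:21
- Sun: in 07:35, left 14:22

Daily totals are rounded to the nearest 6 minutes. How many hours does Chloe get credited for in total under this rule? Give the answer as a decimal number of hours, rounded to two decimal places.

13.60 hours

Sat: 05:33–12:21 = 6 h 48 min → rounds to 6 h 48 min
Sun: 07:35–14:22 = 6 h 47 min → rounds to 6 h 48 min
Total credited: 13 h 36 min.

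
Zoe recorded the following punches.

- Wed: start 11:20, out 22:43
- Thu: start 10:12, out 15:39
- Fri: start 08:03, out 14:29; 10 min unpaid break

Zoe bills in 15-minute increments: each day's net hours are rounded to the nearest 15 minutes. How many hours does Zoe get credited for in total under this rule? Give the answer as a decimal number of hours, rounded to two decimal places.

23.25 hours

Wed: 11:20–22:43 = 11 h 23 min → rounds to 11 h 30 min
Thu: 10:12–15:39 = 5 h 27 min → rounds to 5 h 30 min
Fri: 08:03–14:29 = 6 h 26 min − 10 min = 6 h 16 min → rounds to 6 h 15 min
Total credited: 23 h 15 min.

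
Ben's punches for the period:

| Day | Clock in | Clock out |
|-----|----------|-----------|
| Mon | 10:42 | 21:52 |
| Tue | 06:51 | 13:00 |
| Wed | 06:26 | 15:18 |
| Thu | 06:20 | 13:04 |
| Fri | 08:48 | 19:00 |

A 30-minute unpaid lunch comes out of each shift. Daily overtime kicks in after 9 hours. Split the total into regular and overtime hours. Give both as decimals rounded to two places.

Mon: 10:42–21:52 = 11 h 10 min; less 30 min break → 10 h 40 min
Tue: 06:51–13:00 = 6 h 9 min; less 30 min break → 5 h 39 min
Wed: 06:26–15:18 = 8 h 52 min; less 30 min break → 8 h 22 min
Thu: 06:20–13:04 = 6 h 44 min; less 30 min break → 6 h 14 min
Fri: 08:48–19:00 = 10 h 12 min; less 30 min break → 9 h 42 min
Mon reg 9 h 0 min / OT 1 h 40 min; Tue reg 5 h 39 min / OT 0 h 0 min; Wed reg 8 h 22 min / OT 0 h 0 min; Thu reg 6 h 14 min / OT 0 h 0 min; Fri reg 9 h 0 min / OT 0 h 42 min.
Totals: regular 38 h 15 min, overtime 2 h 22 min.

Regular 38.25 hours, overtime 2.37 hours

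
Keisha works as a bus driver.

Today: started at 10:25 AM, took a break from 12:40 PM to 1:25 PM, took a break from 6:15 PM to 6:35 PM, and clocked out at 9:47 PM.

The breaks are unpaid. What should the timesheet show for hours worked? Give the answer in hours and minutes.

Today: 10:25 AM–9:47 PM = 11 h 22 min; less 65 min break → 10 h 17 min

10 h 17 min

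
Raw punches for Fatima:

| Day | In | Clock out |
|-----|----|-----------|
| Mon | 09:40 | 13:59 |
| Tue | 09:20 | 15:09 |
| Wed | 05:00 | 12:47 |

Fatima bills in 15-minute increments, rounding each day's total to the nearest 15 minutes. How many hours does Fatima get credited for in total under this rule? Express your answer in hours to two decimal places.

17.75 hours

Mon: 09:40–13:59 = 4 h 19 min → rounds to 4 h 15 min
Tue: 09:20–15:09 = 5 h 49 min → rounds to 5 h 45 min
Wed: 05:00–12:47 = 7 h 47 min → rounds to 7 h 45 min
Total credited: 17 h 45 min.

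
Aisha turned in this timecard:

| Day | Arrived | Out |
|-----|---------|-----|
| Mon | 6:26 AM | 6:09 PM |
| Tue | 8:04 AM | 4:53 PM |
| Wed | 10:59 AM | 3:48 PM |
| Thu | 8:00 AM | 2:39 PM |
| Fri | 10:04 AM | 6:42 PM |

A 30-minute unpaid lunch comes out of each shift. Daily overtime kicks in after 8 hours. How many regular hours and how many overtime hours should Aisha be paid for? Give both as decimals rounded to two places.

Regular 34.47 hours, overtime 3.67 hours

Mon: 6:26 AM–6:09 PM = 11 h 43 min; less 30 min break → 11 h 13 min
Tue: 8:04 AM–4:53 PM = 8 h 49 min; less 30 min break → 8 h 19 min
Wed: 10:59 AM–3:48 PM = 4 h 49 min; less 30 min break → 4 h 19 min
Thu: 8:00 AM–2:39 PM = 6 h 39 min; less 30 min break → 6 h 9 min
Fri: 10:04 AM–6:42 PM = 8 h 38 min; less 30 min break → 8 h 8 min
Mon reg 8 h 0 min / OT 3 h 13 min; Tue reg 8 h 0 min / OT 0 h 19 min; Wed reg 4 h 19 min / OT 0 h 0 min; Thu reg 6 h 9 min / OT 0 h 0 min; Fri reg 8 h 0 min / OT 0 h 8 min.
Totals: regular 34 h 28 min, overtime 3 h 40 min.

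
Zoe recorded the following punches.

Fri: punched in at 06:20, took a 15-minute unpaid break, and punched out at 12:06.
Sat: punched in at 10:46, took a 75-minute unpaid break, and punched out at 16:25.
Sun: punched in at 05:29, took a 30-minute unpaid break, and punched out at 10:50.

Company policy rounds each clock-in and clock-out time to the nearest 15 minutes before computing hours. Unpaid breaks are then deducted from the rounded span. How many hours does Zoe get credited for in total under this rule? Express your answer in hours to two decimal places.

14.75 hours

Fri: in 06:20→06:15, out 12:06→12:00; 5 h 45 min − 15 min = 5 h 30 min
Sat: in 10:46→10:45, out 16:25→16:30; 5 h 45 min − 75 min = 4 h 30 min
Sun: in 05:29→05:30, out 10:50→10:45; 5 h 15 min − 30 min = 4 h 45 min
Total credited: 14 h 45 min.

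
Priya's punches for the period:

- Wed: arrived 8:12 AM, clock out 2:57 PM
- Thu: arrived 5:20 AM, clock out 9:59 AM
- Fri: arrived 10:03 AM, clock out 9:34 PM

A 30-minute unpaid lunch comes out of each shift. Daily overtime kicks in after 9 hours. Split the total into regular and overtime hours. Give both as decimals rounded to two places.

Wed: 8:12 AM–2:57 PM = 6 h 45 min; less 30 min break → 6 h 15 min
Thu: 5:20 AM–9:59 AM = 4 h 39 min; less 30 min break → 4 h 9 min
Fri: 10:03 AM–9:34 PM = 11 h 31 min; less 30 min break → 11 h 1 min
Wed reg 6 h 15 min / OT 0 h 0 min; Thu reg 4 h 9 min / OT 0 h 0 min; Fri reg 9 h 0 min / OT 2 h 1 min.
Totals: regular 19 h 24 min, overtime 2 h 1 min.

Regular 19.40 hours, overtime 2.02 hours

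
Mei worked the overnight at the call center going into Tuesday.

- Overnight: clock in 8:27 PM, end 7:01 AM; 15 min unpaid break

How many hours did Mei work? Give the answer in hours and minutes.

10 h 19 min

Overnight: 8:27 PM → midnight = 3 h 33 min; midnight → 7:01 AM = 7 h 1 min; span 10 h 34 min; less 15 min break → 10 h 19 min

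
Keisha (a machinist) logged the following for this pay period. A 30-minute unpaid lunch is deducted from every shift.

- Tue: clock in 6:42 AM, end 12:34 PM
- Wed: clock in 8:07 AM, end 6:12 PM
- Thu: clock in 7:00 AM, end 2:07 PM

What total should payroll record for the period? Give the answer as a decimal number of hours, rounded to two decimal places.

Tue: 6:42 AM–12:34 PM = 5 h 52 min; less 30 min break → 5 h 22 min
Wed: 8:07 AM–6:12 PM = 10 h 5 min; less 30 min break → 9 h 35 min
Thu: 7:00 AM–2:07 PM = 7 h 7 min; less 30 min break → 6 h 37 min
Total: 5 h 22 min + 9 h 35 min + 6 h 37 min = 21 h 34 min.

21.57 hours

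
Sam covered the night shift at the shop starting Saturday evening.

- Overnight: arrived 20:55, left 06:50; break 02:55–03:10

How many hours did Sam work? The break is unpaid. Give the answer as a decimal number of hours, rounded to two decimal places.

Overnight: 20:55 → midnight = 3 h 5 min; midnight → 06:50 = 6 h 50 min; span 9 h 55 min; less 15 min break → 9 h 40 min

9.67 hours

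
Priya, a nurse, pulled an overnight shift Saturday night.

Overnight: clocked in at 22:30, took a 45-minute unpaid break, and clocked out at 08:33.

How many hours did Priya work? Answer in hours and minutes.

Overnight: 22:30 → midnight = 1 h 30 min; midnight → 08:33 = 8 h 33 min; span 10 h 3 min; less 45 min break → 9 h 18 min

9 h 18 min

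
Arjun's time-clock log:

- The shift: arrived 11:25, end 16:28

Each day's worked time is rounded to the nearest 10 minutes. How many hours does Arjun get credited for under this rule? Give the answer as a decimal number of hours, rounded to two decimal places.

5.00 hours

The shift: 11:25–16:28 = 5 h 3 min → rounds to 5 h 0 min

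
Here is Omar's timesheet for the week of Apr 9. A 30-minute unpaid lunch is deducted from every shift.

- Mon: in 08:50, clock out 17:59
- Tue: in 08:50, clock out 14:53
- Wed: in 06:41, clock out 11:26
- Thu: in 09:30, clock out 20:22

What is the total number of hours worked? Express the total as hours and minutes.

Mon: 08:50–17:59 = 9 h 9 min; less 30 min break → 8 h 39 min
Tue: 08:50–14:53 = 6 h 3 min; less 30 min break → 5 h 33 min
Wed: 06:41–11:26 = 4 h 45 min; less 30 min break → 4 h 15 min
Thu: 09:30–20:22 = 10 h 52 min; less 30 min break → 10 h 22 min
Total: 8 h 39 min + 5 h 33 min + 4 h 15 min + 10 h 22 min = 28 h 49 min.

28 h 49 min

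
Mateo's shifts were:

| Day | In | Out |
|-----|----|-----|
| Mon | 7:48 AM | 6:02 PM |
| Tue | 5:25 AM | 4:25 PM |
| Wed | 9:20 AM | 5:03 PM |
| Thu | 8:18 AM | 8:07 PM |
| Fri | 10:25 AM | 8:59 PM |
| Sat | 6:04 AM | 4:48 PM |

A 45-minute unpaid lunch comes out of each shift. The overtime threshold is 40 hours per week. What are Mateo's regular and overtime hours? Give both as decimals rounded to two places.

Mon: 7:48 AM–6:02 PM = 10 h 14 min; less 45 min break → 9 h 29 min
Tue: 5:25 AM–4:25 PM = 11 h 0 min; less 45 min break → 10 h 15 min
Wed: 9:20 AM–5:03 PM = 7 h 43 min; less 45 min break → 6 h 58 min
Thu: 8:18 AM–8:07 PM = 11 h 49 min; less 45 min break → 11 h 4 min
Fri: 10:25 AM–8:59 PM = 10 h 34 min; less 45 min break → 9 h 49 min
Sat: 6:04 AM–4:48 PM = 10 h 44 min; less 45 min break → 9 h 59 min
Total worked: 57 h 34 min = 57.57 h.
Threshold 40 h → overtime 17 h 34 min, regular 40 h 0 min.

Regular 40.00 hours, overtime 17.57 hours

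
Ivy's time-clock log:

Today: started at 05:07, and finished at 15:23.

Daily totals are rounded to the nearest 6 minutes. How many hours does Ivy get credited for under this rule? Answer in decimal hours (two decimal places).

10.30 hours

Today: 05:07–15:23 = 10 h 16 min → rounds to 10 h 18 min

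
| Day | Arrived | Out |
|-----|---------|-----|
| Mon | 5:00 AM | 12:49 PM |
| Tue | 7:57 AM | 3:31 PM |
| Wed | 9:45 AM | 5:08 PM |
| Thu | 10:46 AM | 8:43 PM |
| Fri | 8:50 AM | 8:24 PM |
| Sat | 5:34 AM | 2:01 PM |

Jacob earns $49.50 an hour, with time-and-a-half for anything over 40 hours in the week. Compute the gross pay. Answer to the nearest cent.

$2925.45

Mon: 5:00 AM–12:49 PM = 7 h 49 min
Tue: 7:57 AM–3:31 PM = 7 h 34 min
Wed: 9:45 AM–5:08 PM = 7 h 23 min
Thu: 10:46 AM–8:43 PM = 9 h 57 min
Fri: 8:50 AM–8:24 PM = 11 h 34 min
Sat: 5:34 AM–2:01 PM = 8 h 27 min
Total worked: 52 h 44 min = 3164 min.
Regular 40 h 0 min = 2400 min at $49.50/h; overtime 12 h 44 min = 764 min at $74.25/h.
Pay = (2400 × $49.50 + 764 × $74.25) ÷ 60 = $2925.45.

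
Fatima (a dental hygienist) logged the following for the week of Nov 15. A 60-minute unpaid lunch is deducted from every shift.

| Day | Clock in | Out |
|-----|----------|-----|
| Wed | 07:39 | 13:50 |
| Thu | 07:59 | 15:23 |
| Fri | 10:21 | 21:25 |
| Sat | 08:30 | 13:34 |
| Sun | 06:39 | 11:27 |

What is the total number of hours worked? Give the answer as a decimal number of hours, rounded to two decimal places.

Wed: 07:39–13:50 = 6 h 11 min; less 60 min break → 5 h 11 min
Thu: 07:59–15:23 = 7 h 24 min; less 60 min break → 6 h 24 min
Fri: 10:21–21:25 = 11 h 4 min; less 60 min break → 10 h 4 min
Sat: 08:30–13:34 = 5 h 4 min; less 60 min break → 4 h 4 min
Sun: 06:39–11:27 = 4 h 48 min; less 60 min break → 3 h 48 min
Total: 5 h 11 min + 6 h 24 min + 10 h 4 min + 4 h 4 min + 3 h 48 min = 29 h 31 min.

29.52 hours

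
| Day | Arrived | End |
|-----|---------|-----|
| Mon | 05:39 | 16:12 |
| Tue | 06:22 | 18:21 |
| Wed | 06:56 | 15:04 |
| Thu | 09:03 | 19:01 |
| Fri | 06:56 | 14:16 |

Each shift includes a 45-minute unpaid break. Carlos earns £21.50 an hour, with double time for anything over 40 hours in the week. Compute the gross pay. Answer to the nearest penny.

£1041.32

Mon: 05:39–16:12 = 10 h 33 min; less 45 min break → 9 h 48 min
Tue: 06:22–18:21 = 11 h 59 min; less 45 min break → 11 h 14 min
Wed: 06:56–15:04 = 8 h 8 min; less 45 min break → 7 h 23 min
Thu: 09:03–19:01 = 9 h 58 min; less 45 min break → 9 h 13 min
Fri: 06:56–14:16 = 7 h 20 min; less 45 min break → 6 h 35 min
Total worked: 44 h 13 min = 2653 min.
Regular 40 h 0 min = 2400 min at £21.50/h; overtime 4 h 13 min = 253 min at £43.00/h.
Pay = (2400 × £21.50 + 253 × £43.00) ÷ 60 = £1041.32.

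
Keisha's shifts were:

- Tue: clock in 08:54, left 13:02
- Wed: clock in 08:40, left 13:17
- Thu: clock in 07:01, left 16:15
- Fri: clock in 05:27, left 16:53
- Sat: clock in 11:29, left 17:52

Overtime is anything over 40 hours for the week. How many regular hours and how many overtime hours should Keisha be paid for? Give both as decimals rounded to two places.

Tue: 08:54–13:02 = 4 h 8 min
Wed: 08:40–13:17 = 4 h 37 min
Thu: 07:01–16:15 = 9 h 14 min
Fri: 05:27–16:53 = 11 h 26 min
Sat: 11:29–17:52 = 6 h 23 min
Total worked: 35 h 48 min = 35.80 h.
Threshold 40 h → overtime 0 h 0 min, regular 35 h 48 min.

Regular 35.80 hours, overtime 0.00 hours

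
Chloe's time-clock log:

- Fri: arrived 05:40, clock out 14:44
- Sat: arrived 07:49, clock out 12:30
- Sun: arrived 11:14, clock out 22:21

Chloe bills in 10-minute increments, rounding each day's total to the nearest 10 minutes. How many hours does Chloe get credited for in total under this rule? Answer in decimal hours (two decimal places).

Fri: 05:40–14:44 = 9 h 4 min → rounds to 9 h 0 min
Sat: 07:49–12:30 = 4 h 41 min → rounds to 4 h 40 min
Sun: 11:14–22:21 = 11 h 7 min → rounds to 11 h 10 min
Total credited: 24 h 50 min.

24.83 hours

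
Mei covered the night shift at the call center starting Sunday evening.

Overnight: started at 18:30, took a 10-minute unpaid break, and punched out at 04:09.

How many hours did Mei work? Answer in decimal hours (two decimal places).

Overnight: 18:30 → midnight = 5 h 30 min; midnight → 04:09 = 4 h 9 min; span 9 h 39 min; less 10 min break → 9 h 29 min

9.48 hours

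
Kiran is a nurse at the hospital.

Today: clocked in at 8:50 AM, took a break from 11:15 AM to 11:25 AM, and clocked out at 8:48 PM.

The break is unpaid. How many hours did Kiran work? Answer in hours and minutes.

Today: 8:50 AM–8:48 PM = 11 h 58 min; less 10 min break → 11 h 48 min

11 h 48 min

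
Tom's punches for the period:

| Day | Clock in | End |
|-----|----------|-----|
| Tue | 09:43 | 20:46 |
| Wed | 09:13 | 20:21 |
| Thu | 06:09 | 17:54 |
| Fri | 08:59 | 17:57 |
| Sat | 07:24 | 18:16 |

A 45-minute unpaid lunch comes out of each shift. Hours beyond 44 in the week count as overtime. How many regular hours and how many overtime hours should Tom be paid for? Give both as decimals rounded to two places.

Tue: 09:43–20:46 = 11 h 3 min; less 45 min break → 10 h 18 min
Wed: 09:13–20:21 = 11 h 8 min; less 45 min break → 10 h 23 min
Thu: 06:09–17:54 = 11 h 45 min; less 45 min break → 11 h 0 min
Fri: 08:59–17:57 = 8 h 58 min; less 45 min break → 8 h 13 min
Sat: 07:24–18:16 = 10 h 52 min; less 45 min break → 10 h 7 min
Total worked: 50 h 1 min = 50.02 h.
Threshold 44 h → overtime 6 h 1 min, regular 44 h 0 min.

Regular 44.00 hours, overtime 6.02 hours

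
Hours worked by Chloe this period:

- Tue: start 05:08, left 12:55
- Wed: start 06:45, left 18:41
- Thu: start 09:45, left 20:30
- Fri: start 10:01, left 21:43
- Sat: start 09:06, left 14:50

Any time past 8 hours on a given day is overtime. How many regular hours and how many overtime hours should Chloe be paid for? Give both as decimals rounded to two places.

Regular 37.52 hours, overtime 10.38 hours

Tue: 05:08–12:55 = 7 h 47 min
Wed: 06:45–18:41 = 11 h 56 min
Thu: 09:45–20:30 = 10 h 45 min
Fri: 10:01–21:43 = 11 h 42 min
Sat: 09:06–14:50 = 5 h 44 min
Tue reg 7 h 47 min / OT 0 h 0 min; Wed reg 8 h 0 min / OT 3 h 56 min; Thu reg 8 h 0 min / OT 2 h 45 min; Fri reg 8 h 0 min / OT 3 h 42 min; Sat reg 5 h 44 min / OT 0 h 0 min.
Totals: regular 37 h 31 min, overtime 10 h 23 min.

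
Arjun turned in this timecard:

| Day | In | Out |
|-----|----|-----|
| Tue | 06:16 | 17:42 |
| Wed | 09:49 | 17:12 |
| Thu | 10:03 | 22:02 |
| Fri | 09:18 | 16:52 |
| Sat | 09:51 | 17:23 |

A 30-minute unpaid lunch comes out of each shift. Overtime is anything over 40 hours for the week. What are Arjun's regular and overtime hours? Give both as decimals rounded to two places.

Tue: 06:16–17:42 = 11 h 26 min; less 30 min break → 10 h 56 min
Wed: 09:49–17:12 = 7 h 23 min; less 30 min break → 6 h 53 min
Thu: 10:03–22:02 = 11 h 59 min; less 30 min break → 11 h 29 min
Fri: 09:18–16:52 = 7 h 34 min; less 30 min break → 7 h 4 min
Sat: 09:51–17:23 = 7 h 32 min; less 30 min break → 7 h 2 min
Total worked: 43 h 24 min = 43.40 h.
Threshold 40 h → overtime 3 h 24 min, regular 40 h 0 min.

Regular 40.00 hours, overtime 3.40 hours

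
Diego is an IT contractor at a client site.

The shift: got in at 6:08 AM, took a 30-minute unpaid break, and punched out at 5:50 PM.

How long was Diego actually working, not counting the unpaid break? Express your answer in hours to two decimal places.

11.20 hours

The shift: 6:08 AM–5:50 PM = 11 h 42 min; less 30 min break → 11 h 12 min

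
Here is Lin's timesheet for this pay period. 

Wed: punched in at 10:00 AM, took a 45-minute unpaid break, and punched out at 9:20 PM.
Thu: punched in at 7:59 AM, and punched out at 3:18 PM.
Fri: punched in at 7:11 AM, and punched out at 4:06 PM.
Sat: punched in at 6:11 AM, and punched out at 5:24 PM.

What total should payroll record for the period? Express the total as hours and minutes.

38 h 2 min

Wed: 10:00 AM–9:20 PM = 11 h 20 min; less 45 min break → 10 h 35 min
Thu: 7:59 AM–3:18 PM = 7 h 19 min
Fri: 7:11 AM–4:06 PM = 8 h 55 min
Sat: 6:11 AM–5:24 PM = 11 h 13 min
Total: 10 h 35 min + 7 h 19 min + 8 h 55 min + 11 h 13 min = 38 h 2 min.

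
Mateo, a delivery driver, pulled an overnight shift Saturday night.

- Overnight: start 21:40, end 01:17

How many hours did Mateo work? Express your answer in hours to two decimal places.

Overnight: 21:40 → midnight = 2 h 20 min; midnight → 01:17 = 1 h 17 min; span 3 h 37 min

3.62 hours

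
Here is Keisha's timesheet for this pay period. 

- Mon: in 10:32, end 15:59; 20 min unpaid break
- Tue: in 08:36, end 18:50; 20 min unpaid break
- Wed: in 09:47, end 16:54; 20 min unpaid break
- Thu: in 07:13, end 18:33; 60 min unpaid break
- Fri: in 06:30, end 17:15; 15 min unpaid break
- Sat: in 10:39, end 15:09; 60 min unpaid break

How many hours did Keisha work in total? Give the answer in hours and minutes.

Mon: 10:32–15:59 = 5 h 27 min; less 20 min break → 5 h 7 min
Tue: 08:36–18:50 = 10 h 14 min; less 20 min break → 9 h 54 min
Wed: 09:47–16:54 = 7 h 7 min; less 20 min break → 6 h 47 min
Thu: 07:13–18:33 = 11 h 20 min; less 60 min break → 10 h 20 min
Fri: 06:30–17:15 = 10 h 45 min; less 15 min break → 10 h 30 min
Sat: 10:39–15:09 = 4 h 30 min; less 60 min break → 3 h 30 min
Total: 5 h 7 min + 9 h 54 min + 6 h 47 min + 10 h 20 min + 10 h 30 min + 3 h 30 min = 46 h 8 min.

46 h 8 min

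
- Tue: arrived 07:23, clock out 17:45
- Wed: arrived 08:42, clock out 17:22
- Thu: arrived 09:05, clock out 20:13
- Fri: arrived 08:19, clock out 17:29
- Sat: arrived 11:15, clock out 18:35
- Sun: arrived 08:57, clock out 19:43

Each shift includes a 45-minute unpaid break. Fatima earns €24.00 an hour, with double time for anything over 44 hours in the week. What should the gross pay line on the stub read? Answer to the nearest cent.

€1484.80

Tue: 07:23–17:45 = 10 h 22 min; less 45 min break → 9 h 37 min
Wed: 08:42–17:22 = 8 h 40 min; less 45 min break → 7 h 55 min
Thu: 09:05–20:13 = 11 h 8 min; less 45 min break → 10 h 23 min
Fri: 08:19–17:29 = 9 h 10 min; less 45 min break → 8 h 25 min
Sat: 11:15–18:35 = 7 h 20 min; less 45 min break → 6 h 35 min
Sun: 08:57–19:43 = 10 h 46 min; less 45 min break → 10 h 1 min
Total worked: 52 h 56 min = 3176 min.
Regular 44 h 0 min = 2640 min at €24.00/h; overtime 8 h 56 min = 536 min at €48.00/h.
Pay = (2640 × €24.00 + 536 × €48.00) ÷ 60 = €1484.80.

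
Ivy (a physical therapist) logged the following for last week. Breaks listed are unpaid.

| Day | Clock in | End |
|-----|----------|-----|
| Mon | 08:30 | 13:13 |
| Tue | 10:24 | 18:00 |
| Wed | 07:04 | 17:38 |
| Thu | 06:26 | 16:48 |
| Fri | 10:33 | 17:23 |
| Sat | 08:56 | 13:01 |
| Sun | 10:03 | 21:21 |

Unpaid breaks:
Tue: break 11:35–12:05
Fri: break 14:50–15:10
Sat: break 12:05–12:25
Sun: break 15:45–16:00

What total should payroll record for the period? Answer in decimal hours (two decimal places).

Mon: 08:30–13:13 = 4 h 43 min
Tue: 10:24–18:00 = 7 h 36 min; less 30 min break → 7 h 6 min
Wed: 07:04–17:38 = 10 h 34 min
Thu: 06:26–16:48 = 10 h 22 min
Fri: 10:33–17:23 = 6 h 50 min; less 20 min break → 6 h 30 min
Sat: 08:56–13:01 = 4 h 5 min; less 20 min break → 3 h 45 min
Sun: 10:03–21:21 = 11 h 18 min; less 15 min break → 11 h 3 min
Total: 4 h 43 min + 7 h 6 min + 10 h 34 min + 10 h 22 min + 6 h 30 min + 3 h 45 min + 11 h 3 min = 54 h 3 min.

54.05 hours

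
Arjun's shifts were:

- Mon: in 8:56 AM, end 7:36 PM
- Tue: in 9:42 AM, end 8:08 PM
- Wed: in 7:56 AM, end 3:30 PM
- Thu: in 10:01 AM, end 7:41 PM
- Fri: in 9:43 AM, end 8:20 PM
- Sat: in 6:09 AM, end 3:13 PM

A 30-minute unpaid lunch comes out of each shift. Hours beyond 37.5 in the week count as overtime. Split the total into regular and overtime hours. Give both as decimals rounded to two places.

Mon: 8:56 AM–7:36 PM = 10 h 40 min; less 30 min break → 10 h 10 min
Tue: 9:42 AM–8:08 PM = 10 h 26 min; less 30 min break → 9 h 56 min
Wed: 7:56 AM–3:30 PM = 7 h 34 min; less 30 min break → 7 h 4 min
Thu: 10:01 AM–7:41 PM = 9 h 40 min; less 30 min break → 9 h 10 min
Fri: 9:43 AM–8:20 PM = 10 h 37 min; less 30 min break → 10 h 7 min
Sat: 6:09 AM–3:13 PM = 9 h 4 min; less 30 min break → 8 h 34 min
Total worked: 55 h 1 min = 55.02 h.
Threshold 37.5 h → overtime 17 h 31 min, regular 37 h 30 min.

Regular 37.50 hours, overtime 17.52 hours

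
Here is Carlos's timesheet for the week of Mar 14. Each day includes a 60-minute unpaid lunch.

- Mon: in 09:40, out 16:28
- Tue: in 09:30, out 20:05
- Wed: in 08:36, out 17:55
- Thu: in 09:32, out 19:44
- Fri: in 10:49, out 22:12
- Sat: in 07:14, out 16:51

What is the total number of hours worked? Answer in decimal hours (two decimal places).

51.90 hours

Mon: 09:40–16:28 = 6 h 48 min; less 60 min break → 5 h 48 min
Tue: 09:30–20:05 = 10 h 35 min; less 60 min break → 9 h 35 min
Wed: 08:36–17:55 = 9 h 19 min; less 60 min break → 8 h 19 min
Thu: 09:32–19:44 = 10 h 12 min; less 60 min break → 9 h 12 min
Fri: 10:49–22:12 = 11 h 23 min; less 60 min break → 10 h 23 min
Sat: 07:14–16:51 = 9 h 37 min; less 60 min break → 8 h 37 min
Total: 5 h 48 min + 9 h 35 min + 8 h 19 min + 9 h 12 min + 10 h 23 min + 8 h 37 min = 51 h 54 min.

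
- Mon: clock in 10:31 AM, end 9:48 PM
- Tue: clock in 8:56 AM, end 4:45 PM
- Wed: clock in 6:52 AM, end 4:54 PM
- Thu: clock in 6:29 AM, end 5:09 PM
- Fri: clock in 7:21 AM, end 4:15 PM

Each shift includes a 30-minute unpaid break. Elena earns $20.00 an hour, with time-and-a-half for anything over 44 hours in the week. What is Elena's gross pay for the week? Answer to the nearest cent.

Mon: 10:31 AM–9:48 PM = 11 h 17 min; less 30 min break → 10 h 47 min
Tue: 8:56 AM–4:45 PM = 7 h 49 min; less 30 min break → 7 h 19 min
Wed: 6:52 AM–4:54 PM = 10 h 2 min; less 30 min break → 9 h 32 min
Thu: 6:29 AM–5:09 PM = 10 h 40 min; less 30 min break → 10 h 10 min
Fri: 7:21 AM–4:15 PM = 8 h 54 min; less 30 min break → 8 h 24 min
Total worked: 46 h 12 min = 2772 min.
Regular 44 h 0 min = 2640 min at $20.00/h; overtime 2 h 12 min = 132 min at $30.00/h.
Pay = (2640 × $20.00 + 132 × $30.00) ÷ 60 = $946.00.

$946.00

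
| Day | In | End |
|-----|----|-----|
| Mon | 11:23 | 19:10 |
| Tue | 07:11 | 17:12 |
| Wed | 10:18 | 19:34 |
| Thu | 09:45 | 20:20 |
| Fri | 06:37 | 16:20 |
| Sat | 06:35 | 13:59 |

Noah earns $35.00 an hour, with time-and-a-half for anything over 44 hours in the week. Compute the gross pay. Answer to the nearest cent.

Mon: 11:23–19:10 = 7 h 47 min
Tue: 07:11–17:12 = 10 h 1 min
Wed: 10:18–19:34 = 9 h 16 min
Thu: 09:45–20:20 = 10 h 35 min
Fri: 06:37–16:20 = 9 h 43 min
Sat: 06:35–13:59 = 7 h 24 min
Total worked: 54 h 46 min = 3286 min.
Regular 44 h 0 min = 2640 min at $35.00/h; overtime 10 h 46 min = 646 min at $52.50/h.
Pay = (2640 × $35.00 + 646 × $52.50) ÷ 60 = $2105.25.

$2105.25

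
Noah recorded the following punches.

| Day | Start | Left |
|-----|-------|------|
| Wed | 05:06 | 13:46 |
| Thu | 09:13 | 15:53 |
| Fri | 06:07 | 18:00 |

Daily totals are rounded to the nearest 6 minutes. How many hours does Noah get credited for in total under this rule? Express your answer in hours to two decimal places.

Wed: 05:06–13:46 = 8 h 40 min → rounds to 8 h 42 min
Thu: 09:13–15:53 = 6 h 40 min → rounds to 6 h 42 min
Fri: 06:07–18:00 = 11 h 53 min → rounds to 11 h 54 min
Total credited: 27 h 18 min.

27.30 hours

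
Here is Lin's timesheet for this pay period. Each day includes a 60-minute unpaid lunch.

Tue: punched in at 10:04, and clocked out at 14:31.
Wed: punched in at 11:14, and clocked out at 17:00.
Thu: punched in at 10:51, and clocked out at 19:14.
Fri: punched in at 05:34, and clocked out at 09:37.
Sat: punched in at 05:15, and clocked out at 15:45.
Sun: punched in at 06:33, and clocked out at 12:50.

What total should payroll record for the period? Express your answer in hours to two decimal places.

33.43 hours

Tue: 10:04–14:31 = 4 h 27 min; less 60 min break → 3 h 27 min
Wed: 11:14–17:00 = 5 h 46 min; less 60 min break → 4 h 46 min
Thu: 10:51–19:14 = 8 h 23 min; less 60 min break → 7 h 23 min
Fri: 05:34–09:37 = 4 h 3 min; less 60 min break → 3 h 3 min
Sat: 05:15–15:45 = 10 h 30 min; less 60 min break → 9 h 30 min
Sun: 06:33–12:50 = 6 h 17 min; less 60 min break → 5 h 17 min
Total: 3 h 27 min + 4 h 46 min + 7 h 23 min + 3 h 3 min + 9 h 30 min + 5 h 17 min = 33 h 26 min.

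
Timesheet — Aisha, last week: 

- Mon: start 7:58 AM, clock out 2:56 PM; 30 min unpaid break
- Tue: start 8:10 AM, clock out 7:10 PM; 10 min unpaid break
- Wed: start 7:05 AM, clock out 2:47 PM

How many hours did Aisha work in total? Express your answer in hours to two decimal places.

Mon: 7:58 AM–2:56 PM = 6 h 58 min; less 30 min break → 6 h 28 min
Tue: 8:10 AM–7:10 PM = 11 h 0 min; less 10 min break → 10 h 50 min
Wed: 7:05 AM–2:47 PM = 7 h 42 min
Total: 6 h 28 min + 10 h 50 min + 7 h 42 min = 25 h 0 min.

25.00 hours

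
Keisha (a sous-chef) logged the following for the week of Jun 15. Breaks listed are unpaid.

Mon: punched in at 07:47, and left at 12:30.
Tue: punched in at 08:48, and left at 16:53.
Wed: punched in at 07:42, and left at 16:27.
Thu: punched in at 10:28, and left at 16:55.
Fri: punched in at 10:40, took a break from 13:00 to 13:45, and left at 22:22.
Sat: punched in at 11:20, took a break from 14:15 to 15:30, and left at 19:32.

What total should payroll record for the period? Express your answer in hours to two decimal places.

45.90 hours

Mon: 07:47–12:30 = 4 h 43 min
Tue: 08:48–16:53 = 8 h 5 min
Wed: 07:42–16:27 = 8 h 45 min
Thu: 10:28–16:55 = 6 h 27 min
Fri: 10:40–22:22 = 11 h 42 min; less 45 min break → 10 h 57 min
Sat: 11:20–19:32 = 8 h 12 min; less 75 min break → 6 h 57 min
Total: 4 h 43 min + 8 h 5 min + 8 h 45 min + 6 h 27 min + 10 h 57 min + 6 h 57 min = 45 h 54 min.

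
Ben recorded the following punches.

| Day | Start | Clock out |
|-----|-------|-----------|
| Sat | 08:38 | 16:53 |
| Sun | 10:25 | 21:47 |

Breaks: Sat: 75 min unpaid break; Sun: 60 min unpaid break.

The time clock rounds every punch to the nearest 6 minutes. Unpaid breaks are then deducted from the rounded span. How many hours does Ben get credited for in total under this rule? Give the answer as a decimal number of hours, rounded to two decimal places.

17.45 hours

Sat: in 08:38→08:36, out 16:53→16:54; 8 h 18 min − 75 min = 7 h 3 min
Sun: in 10:25→10:24, out 21:47→21:48; 11 h 24 min − 60 min = 10 h 24 min
Total credited: 17 h 27 min.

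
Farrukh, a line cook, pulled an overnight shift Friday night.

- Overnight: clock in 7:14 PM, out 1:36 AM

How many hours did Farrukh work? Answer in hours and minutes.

6 h 22 min

Overnight: 7:14 PM → midnight = 4 h 46 min; midnight → 1:36 AM = 1 h 36 min; span 6 h 22 min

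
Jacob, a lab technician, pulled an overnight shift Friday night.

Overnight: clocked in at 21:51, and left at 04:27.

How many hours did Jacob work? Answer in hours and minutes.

Overnight: 21:51 → midnight = 2 h 9 min; midnight → 04:27 = 4 h 27 min; span 6 h 36 min

6 h 36 min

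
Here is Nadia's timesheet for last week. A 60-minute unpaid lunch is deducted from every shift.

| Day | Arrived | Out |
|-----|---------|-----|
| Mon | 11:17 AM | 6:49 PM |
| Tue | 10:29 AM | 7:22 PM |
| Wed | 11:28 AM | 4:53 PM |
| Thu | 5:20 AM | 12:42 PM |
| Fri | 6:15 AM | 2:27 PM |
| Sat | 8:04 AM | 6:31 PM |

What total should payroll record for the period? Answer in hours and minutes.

Mon: 11:17 AM–6:49 PM = 7 h 32 min; less 60 min break → 6 h 32 min
Tue: 10:29 AM–7:22 PM = 8 h 53 min; less 60 min break → 7 h 53 min
Wed: 11:28 AM–4:53 PM = 5 h 25 min; less 60 min break → 4 h 25 min
Thu: 5:20 AM–12:42 PM = 7 h 22 min; less 60 min break → 6 h 22 min
Fri: 6:15 AM–2:27 PM = 8 h 12 min; less 60 min break → 7 h 12 min
Sat: 8:04 AM–6:31 PM = 10 h 27 min; less 60 min break → 9 h 27 min
Total: 6 h 32 min + 7 h 53 min + 4 h 25 min + 6 h 22 min + 7 h 12 min + 9 h 27 min = 41 h 51 min.

41 h 51 min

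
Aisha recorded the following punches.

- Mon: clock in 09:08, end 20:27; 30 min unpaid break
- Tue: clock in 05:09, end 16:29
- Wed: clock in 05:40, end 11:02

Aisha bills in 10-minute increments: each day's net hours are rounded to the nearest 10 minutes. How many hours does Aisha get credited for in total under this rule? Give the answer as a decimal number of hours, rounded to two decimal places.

Mon: 09:08–20:27 = 11 h 19 min − 30 min = 10 h 49 min → rounds to 10 h 50 min
Tue: 05:09–16:29 = 11 h 20 min → rounds to 11 h 20 min
Wed: 05:40–11:02 = 5 h 22 min → rounds to 5 h 20 min
Total credited: 27 h 30 min.

27.50 hours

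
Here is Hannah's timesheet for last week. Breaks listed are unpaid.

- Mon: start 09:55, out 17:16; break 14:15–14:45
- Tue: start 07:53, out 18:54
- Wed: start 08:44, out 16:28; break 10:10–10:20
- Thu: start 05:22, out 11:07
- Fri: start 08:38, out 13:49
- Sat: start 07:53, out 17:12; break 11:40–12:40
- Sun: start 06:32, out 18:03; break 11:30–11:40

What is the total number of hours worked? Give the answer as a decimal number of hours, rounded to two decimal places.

Mon: 09:55–17:16 = 7 h 21 min; less 30 min break → 6 h 51 min
Tue: 07:53–18:54 = 11 h 1 min
Wed: 08:44–16:28 = 7 h 44 min; less 10 min break → 7 h 34 min
Thu: 05:22–11:07 = 5 h 45 min
Fri: 08:38–13:49 = 5 h 11 min
Sat: 07:53–17:12 = 9 h 19 min; less 60 min break → 8 h 19 min
Sun: 06:32–18:03 = 11 h 31 min; less 10 min break → 11 h 21 min
Total: 6 h 51 min + 11 h 1 min + 7 h 34 min + 5 h 45 min + 5 h 11 min + 8 h 19 min + 11 h 21 min = 56 h 2 min.

56.03 hours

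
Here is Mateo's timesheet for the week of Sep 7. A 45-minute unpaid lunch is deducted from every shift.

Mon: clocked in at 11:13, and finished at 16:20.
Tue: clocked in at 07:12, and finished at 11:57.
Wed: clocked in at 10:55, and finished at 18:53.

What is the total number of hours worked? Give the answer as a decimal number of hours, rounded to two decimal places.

Mon: 11:13–16:20 = 5 h 7 min; less 45 min break → 4 h 22 min
Tue: 07:12–11:57 = 4 h 45 min; less 45 min break → 4 h 0 min
Wed: 10:55–18:53 = 7 h 58 min; less 45 min break → 7 h 13 min
Total: 4 h 22 min + 4 h 0 min + 7 h 13 min = 15 h 35 min.

15.58 hours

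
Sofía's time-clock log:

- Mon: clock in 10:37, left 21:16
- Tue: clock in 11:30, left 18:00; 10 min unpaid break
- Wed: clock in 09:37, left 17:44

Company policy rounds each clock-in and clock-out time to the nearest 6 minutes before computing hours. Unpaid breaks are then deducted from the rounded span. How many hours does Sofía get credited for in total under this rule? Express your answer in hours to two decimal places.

Mon: in 10:37→10:36, out 21:16→21:18; 10 h 42 min
Tue: in 11:30→11:30, out 18:00→18:00; 6 h 30 min − 10 min = 6 h 20 min
Wed: in 09:37→09:36, out 17:44→17:42; 8 h 6 min
Total credited: 25 h 8 min.

25.13 hours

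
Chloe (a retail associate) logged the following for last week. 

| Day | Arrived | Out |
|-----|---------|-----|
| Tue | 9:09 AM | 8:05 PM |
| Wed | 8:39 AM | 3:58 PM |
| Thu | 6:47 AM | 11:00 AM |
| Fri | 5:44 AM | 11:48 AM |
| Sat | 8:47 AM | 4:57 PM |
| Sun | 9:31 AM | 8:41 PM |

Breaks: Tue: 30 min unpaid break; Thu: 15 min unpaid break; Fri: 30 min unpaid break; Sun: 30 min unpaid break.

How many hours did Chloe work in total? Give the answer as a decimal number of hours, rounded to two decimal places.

46.12 hours

Tue: 9:09 AM–8:05 PM = 10 h 56 min; less 30 min break → 10 h 26 min
Wed: 8:39 AM–3:58 PM = 7 h 19 min
Thu: 6:47 AM–11:00 AM = 4 h 13 min; less 15 min break → 3 h 58 min
Fri: 5:44 AM–11:48 AM = 6 h 4 min; less 30 min break → 5 h 34 min
Sat: 8:47 AM–4:57 PM = 8 h 10 min
Sun: 9:31 AM–8:41 PM = 11 h 10 min; less 30 min break → 10 h 40 min
Total: 10 h 26 min + 7 h 19 min + 3 h 58 min + 5 h 34 min + 8 h 10 min + 10 h 40 min = 46 h 7 min.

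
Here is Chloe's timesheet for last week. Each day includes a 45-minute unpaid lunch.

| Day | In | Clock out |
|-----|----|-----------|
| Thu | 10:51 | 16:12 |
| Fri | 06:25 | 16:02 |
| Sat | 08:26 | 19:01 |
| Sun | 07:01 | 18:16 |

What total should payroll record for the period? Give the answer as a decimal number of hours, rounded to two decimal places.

33.80 hours

Thu: 10:51–16:12 = 5 h 21 min; less 45 min break → 4 h 36 min
Fri: 06:25–16:02 = 9 h 37 min; less 45 min break → 8 h 52 min
Sat: 08:26–19:01 = 10 h 35 min; less 45 min break → 9 h 50 min
Sun: 07:01–18:16 = 11 h 15 min; less 45 min break → 10 h 30 min
Total: 4 h 36 min + 8 h 52 min + 9 h 50 min + 10 h 30 min = 33 h 48 min.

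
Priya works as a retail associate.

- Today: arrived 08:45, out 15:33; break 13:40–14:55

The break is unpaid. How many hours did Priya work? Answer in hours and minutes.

Today: 08:45–15:33 = 6 h 48 min; less 75 min break → 5 h 33 min

5 h 33 min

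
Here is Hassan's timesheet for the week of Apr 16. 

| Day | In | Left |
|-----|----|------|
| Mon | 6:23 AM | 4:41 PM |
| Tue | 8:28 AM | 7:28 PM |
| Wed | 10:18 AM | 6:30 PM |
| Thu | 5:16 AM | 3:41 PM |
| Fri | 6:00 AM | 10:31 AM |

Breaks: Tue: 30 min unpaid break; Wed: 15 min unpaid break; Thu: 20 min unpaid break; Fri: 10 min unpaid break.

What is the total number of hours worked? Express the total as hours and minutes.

43 h 11 min

Mon: 6:23 AM–4:41 PM = 10 h 18 min
Tue: 8:28 AM–7:28 PM = 11 h 0 min; less 30 min break → 10 h 30 min
Wed: 10:18 AM–6:30 PM = 8 h 12 min; less 15 min break → 7 h 57 min
Thu: 5:16 AM–3:41 PM = 10 h 25 min; less 20 min break → 10 h 5 min
Fri: 6:00 AM–10:31 AM = 4 h 31 min; less 10 min break → 4 h 21 min
Total: 10 h 18 min + 10 h 30 min + 7 h 57 min + 10 h 5 min + 4 h 21 min = 43 h 11 min.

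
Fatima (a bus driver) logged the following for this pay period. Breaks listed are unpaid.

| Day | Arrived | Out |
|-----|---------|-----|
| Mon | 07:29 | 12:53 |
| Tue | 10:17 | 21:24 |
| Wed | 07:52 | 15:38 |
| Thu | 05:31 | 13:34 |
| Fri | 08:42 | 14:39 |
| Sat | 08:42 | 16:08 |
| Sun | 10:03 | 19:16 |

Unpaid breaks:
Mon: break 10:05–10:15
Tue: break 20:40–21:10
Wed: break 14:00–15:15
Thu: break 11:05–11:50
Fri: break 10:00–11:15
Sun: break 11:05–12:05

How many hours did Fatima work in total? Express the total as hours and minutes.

50 h 1 min

Mon: 07:29–12:53 = 5 h 24 min; less 10 min break → 5 h 14 min
Tue: 10:17–21:24 = 11 h 7 min; less 30 min break → 10 h 37 min
Wed: 07:52–15:38 = 7 h 46 min; less 75 min break → 6 h 31 min
Thu: 05:31–13:34 = 8 h 3 min; less 45 min break → 7 h 18 min
Fri: 08:42–14:39 = 5 h 57 min; less 75 min break → 4 h 42 min
Sat: 08:42–16:08 = 7 h 26 min
Sun: 10:03–19:16 = 9 h 13 min; less 60 min break → 8 h 13 min
Total: 5 h 14 min + 10 h 37 min + 6 h 31 min + 7 h 18 min + 4 h 42 min + 7 h 26 min + 8 h 13 min = 50 h 1 min.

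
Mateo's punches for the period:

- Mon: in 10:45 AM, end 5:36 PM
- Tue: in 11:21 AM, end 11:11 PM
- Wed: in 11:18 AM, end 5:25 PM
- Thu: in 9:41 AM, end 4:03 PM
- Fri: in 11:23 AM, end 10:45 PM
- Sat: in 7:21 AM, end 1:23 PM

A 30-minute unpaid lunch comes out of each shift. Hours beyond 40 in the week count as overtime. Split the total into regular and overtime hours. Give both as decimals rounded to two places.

Mon: 10:45 AM–5:36 PM = 6 h 51 min; less 30 min break → 6 h 21 min
Tue: 11:21 AM–11:11 PM = 11 h 50 min; less 30 min break → 11 h 20 min
Wed: 11:18 AM–5:25 PM = 6 h 7 min; less 30 min break → 5 h 37 min
Thu: 9:41 AM–4:03 PM = 6 h 22 min; less 30 min break → 5 h 52 min
Fri: 11:23 AM–10:45 PM = 11 h 22 min; less 30 min break → 10 h 52 min
Sat: 7:21 AM–1:23 PM = 6 h 2 min; less 30 min break → 5 h 32 min
Total worked: 45 h 34 min = 45.57 h.
Threshold 40 h → overtime 5 h 34 min, regular 40 h 0 min.

Regular 40.00 hours, overtime 5.57 hours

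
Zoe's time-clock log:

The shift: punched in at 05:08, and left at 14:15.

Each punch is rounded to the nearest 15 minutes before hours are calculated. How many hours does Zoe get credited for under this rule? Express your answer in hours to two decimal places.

9.00 hours

The shift: in 05:08→05:15, out 14:15→14:15; 9 h 0 min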